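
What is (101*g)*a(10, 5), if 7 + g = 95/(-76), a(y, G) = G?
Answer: -16665/4 ≈ -4166.3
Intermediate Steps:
g = -33/4 (g = -7 + 95/(-76) = -7 + 95*(-1/76) = -7 - 5/4 = -33/4 ≈ -8.2500)
(101*g)*a(10, 5) = (101*(-33/4))*5 = -3333/4*5 = -16665/4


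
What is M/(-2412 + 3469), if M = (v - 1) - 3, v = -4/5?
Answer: -24/5285 ≈ -0.0045412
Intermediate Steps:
v = -⅘ (v = -4*⅕ = -⅘ ≈ -0.80000)
M = -24/5 (M = (-⅘ - 1) - 3 = -9/5 - 3 = -24/5 ≈ -4.8000)
M/(-2412 + 3469) = -24/5/(-2412 + 3469) = -24/5/1057 = (1/1057)*(-24/5) = -24/5285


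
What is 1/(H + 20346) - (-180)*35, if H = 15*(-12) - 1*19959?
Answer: 1304101/207 ≈ 6300.0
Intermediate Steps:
H = -20139 (H = -180 - 19959 = -20139)
1/(H + 20346) - (-180)*35 = 1/(-20139 + 20346) - (-180)*35 = 1/207 - 1*(-6300) = 1/207 + 6300 = 1304101/207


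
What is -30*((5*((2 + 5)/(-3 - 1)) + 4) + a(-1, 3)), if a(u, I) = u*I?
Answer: 465/2 ≈ 232.50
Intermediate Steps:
a(u, I) = I*u
-30*((5*((2 + 5)/(-3 - 1)) + 4) + a(-1, 3)) = -30*((5*((2 + 5)/(-3 - 1)) + 4) + 3*(-1)) = -30*((5*(7/(-4)) + 4) - 3) = -30*((5*(7*(-1/4)) + 4) - 3) = -30*((5*(-7/4) + 4) - 3) = -30*((-35/4 + 4) - 3) = -30*(-19/4 - 3) = -30*(-31/4) = 465/2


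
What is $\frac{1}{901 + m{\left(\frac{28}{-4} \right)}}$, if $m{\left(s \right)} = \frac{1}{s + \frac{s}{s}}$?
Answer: $\frac{6}{5405} \approx 0.0011101$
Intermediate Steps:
$m{\left(s \right)} = \frac{1}{1 + s}$ ($m{\left(s \right)} = \frac{1}{s + 1} = \frac{1}{1 + s}$)
$\frac{1}{901 + m{\left(\frac{28}{-4} \right)}} = \frac{1}{901 + \frac{1}{1 + \frac{28}{-4}}} = \frac{1}{901 + \frac{1}{1 + 28 \left(- \frac{1}{4}\right)}} = \frac{1}{901 + \frac{1}{1 - 7}} = \frac{1}{901 + \frac{1}{-6}} = \frac{1}{901 - \frac{1}{6}} = \frac{1}{\frac{5405}{6}} = \frac{6}{5405}$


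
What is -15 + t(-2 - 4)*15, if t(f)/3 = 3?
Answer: 120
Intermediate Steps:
t(f) = 9 (t(f) = 3*3 = 9)
-15 + t(-2 - 4)*15 = -15 + 9*15 = -15 + 135 = 120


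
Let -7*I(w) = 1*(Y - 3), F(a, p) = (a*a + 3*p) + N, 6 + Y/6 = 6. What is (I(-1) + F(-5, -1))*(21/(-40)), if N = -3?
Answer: -51/5 ≈ -10.200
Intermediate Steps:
Y = 0 (Y = -36 + 6*6 = -36 + 36 = 0)
F(a, p) = -3 + a² + 3*p (F(a, p) = (a*a + 3*p) - 3 = (a² + 3*p) - 3 = -3 + a² + 3*p)
I(w) = 3/7 (I(w) = -(0 - 3)/7 = -(-3)/7 = -⅐*(-3) = 3/7)
(I(-1) + F(-5, -1))*(21/(-40)) = (3/7 + (-3 + (-5)² + 3*(-1)))*(21/(-40)) = (3/7 + (-3 + 25 - 3))*(21*(-1/40)) = (3/7 + 19)*(-21/40) = (136/7)*(-21/40) = -51/5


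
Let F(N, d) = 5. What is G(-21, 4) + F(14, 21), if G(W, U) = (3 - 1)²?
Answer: 9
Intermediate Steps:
G(W, U) = 4 (G(W, U) = 2² = 4)
G(-21, 4) + F(14, 21) = 4 + 5 = 9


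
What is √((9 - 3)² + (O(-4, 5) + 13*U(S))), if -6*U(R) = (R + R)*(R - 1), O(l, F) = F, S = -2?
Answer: √15 ≈ 3.8730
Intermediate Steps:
U(R) = -R*(-1 + R)/3 (U(R) = -(R + R)*(R - 1)/6 = -2*R*(-1 + R)/6 = -R*(-1 + R)/3)
√((9 - 3)² + (O(-4, 5) + 13*U(S))) = √((9 - 3)² + (5 + 13*((⅓)*(-2)*(1 - 1*(-2))))) = √(6² + (5 + 13*((⅓)*(-2)*(1 + 2)))) = √(36 + (5 + 13*((⅓)*(-2)*3))) = √(36 + (5 + 13*(-2))) = √(36 + (5 - 26)) = √(36 - 21) = √15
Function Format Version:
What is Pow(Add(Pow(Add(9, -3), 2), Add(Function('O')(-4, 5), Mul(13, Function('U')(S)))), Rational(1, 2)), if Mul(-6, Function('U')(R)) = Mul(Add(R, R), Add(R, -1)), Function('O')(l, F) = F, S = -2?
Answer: Pow(15, Rational(1, 2)) ≈ 3.8730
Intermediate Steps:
Function('U')(R) = Mul(Rational(-1, 3), R, Add(-1, R)) (Function('U')(R) = Mul(Rational(-1, 6), Mul(Add(R, R), Add(R, -1))) = Mul(Rational(-1, 6), Mul(Mul(2, R), Add(-1, R))) = Mul(Rational(-1, 6), Mul(2, R, Add(-1, R))) = Mul(Rational(-1, 3), R, Add(-1, R)))
Pow(Add(Pow(Add(9, -3), 2), Add(Function('O')(-4, 5), Mul(13, Function('U')(S)))), Rational(1, 2)) = Pow(Add(Pow(Add(9, -3), 2), Add(5, Mul(13, Mul(Rational(1, 3), -2, Add(1, Mul(-1, -2)))))), Rational(1, 2)) = Pow(Add(Pow(6, 2), Add(5, Mul(13, Mul(Rational(1, 3), -2, Add(1, 2))))), Rational(1, 2)) = Pow(Add(36, Add(5, Mul(13, Mul(Rational(1, 3), -2, 3)))), Rational(1, 2)) = Pow(Add(36, Add(5, Mul(13, -2))), Rational(1, 2)) = Pow(Add(36, Add(5, -26)), Rational(1, 2)) = Pow(Add(36, -21), Rational(1, 2)) = Pow(15, Rational(1, 2))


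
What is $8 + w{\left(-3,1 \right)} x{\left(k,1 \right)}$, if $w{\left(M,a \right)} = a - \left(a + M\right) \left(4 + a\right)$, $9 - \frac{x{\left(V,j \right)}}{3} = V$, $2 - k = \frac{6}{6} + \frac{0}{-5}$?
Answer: $272$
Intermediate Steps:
$k = 1$ ($k = 2 - \left(\frac{6}{6} + \frac{0}{-5}\right) = 2 - \left(6 \cdot \frac{1}{6} + 0 \left(- \frac{1}{5}\right)\right) = 2 - \left(1 + 0\right) = 2 - 1 = 1$)
$x{\left(V,j \right)} = 27 - 3 V$
$w{\left(M,a \right)} = a - \left(4 + a\right) \left(M + a\right)$ ($w{\left(M,a \right)} = a - \left(M + a\right) \left(4 + a\right) = a - \left(4 + a\right) \left(M + a\right)$)
$8 + w{\left(-3,1 \right)} x{\left(k,1 \right)} = 8 + \left(- 1^{2} - -12 - 3 - \left(-3\right) 1\right) \left(27 - 3\right) = 8 + \left(\left(-1\right) 1 + 12 - 3 + 3\right) \left(27 - 3\right) = 8 + \left(-1 + 12 - 3 + 3\right) 24 = 8 + 11 \cdot 24 = 8 + 264 = 272$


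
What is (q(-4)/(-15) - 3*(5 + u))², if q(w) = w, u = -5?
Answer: 16/225 ≈ 0.071111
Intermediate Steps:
(q(-4)/(-15) - 3*(5 + u))² = (-4/(-15) - 3*(5 - 5))² = (-4*(-1/15) - 3*0)² = (4/15 + 0)² = (4/15)² = 16/225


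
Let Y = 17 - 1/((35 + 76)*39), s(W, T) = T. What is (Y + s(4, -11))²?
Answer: 674596729/18740241 ≈ 35.997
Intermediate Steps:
Y = 73592/4329 (Y = 17 - 1/(111*39) = 17 - 1*1/4329 = 17 - 1/4329 = 73592/4329 ≈ 17.000)
(Y + s(4, -11))² = (73592/4329 - 11)² = (25973/4329)² = 674596729/18740241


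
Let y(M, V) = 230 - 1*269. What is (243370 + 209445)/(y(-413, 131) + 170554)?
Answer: 90563/34103 ≈ 2.6556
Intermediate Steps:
y(M, V) = -39 (y(M, V) = 230 - 269 = -39)
(243370 + 209445)/(y(-413, 131) + 170554) = (243370 + 209445)/(-39 + 170554) = 452815/170515 = 452815*(1/170515) = 90563/34103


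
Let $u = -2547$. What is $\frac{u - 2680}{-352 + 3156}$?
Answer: $- \frac{5227}{2804} \approx -1.8641$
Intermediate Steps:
$\frac{u - 2680}{-352 + 3156} = \frac{-2547 - 2680}{-352 + 3156} = - \frac{5227}{2804}$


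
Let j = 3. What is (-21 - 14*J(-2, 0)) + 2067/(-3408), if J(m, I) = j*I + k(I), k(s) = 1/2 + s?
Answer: -32497/1136 ≈ -28.607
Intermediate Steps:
k(s) = ½ + s (k(s) = 1*(½) + s = ½ + s)
J(m, I) = ½ + 4*I (J(m, I) = 3*I + (½ + I) = ½ + 4*I)
(-21 - 14*J(-2, 0)) + 2067/(-3408) = (-21 - 14*(½ + 4*0)) + 2067/(-3408) = (-21 - 14*(½ + 0)) + 2067*(-1/3408) = (-21 - 14*½) - 689/1136 = (-21 - 7) - 689/1136 = -28 - 689/1136 = -32497/1136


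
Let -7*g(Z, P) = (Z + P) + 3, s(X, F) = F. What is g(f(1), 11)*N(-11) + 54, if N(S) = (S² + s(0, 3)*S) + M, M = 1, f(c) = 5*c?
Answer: -1313/7 ≈ -187.57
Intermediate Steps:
g(Z, P) = -3/7 - P/7 - Z/7 (g(Z, P) = -((Z + P) + 3)/7 = -((P + Z) + 3)/7 = -(3 + P + Z)/7 = -3/7 - P/7 - Z/7)
N(S) = 1 + S² + 3*S (N(S) = (S² + 3*S) + 1 = 1 + S² + 3*S)
g(f(1), 11)*N(-11) + 54 = (-3/7 - ⅐*11 - 5/7)*(1 + (-11)² + 3*(-11)) + 54 = (-3/7 - 11/7 - ⅐*5)*(1 + 121 - 33) + 54 = (-3/7 - 11/7 - 5/7)*89 + 54 = -19/7*89 + 54 = -1691/7 + 54 = -1313/7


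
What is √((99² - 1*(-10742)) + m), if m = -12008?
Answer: √8535 ≈ 92.385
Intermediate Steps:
√((99² - 1*(-10742)) + m) = √((99² - 1*(-10742)) - 12008) = √((9801 + 10742) - 12008) = √(20543 - 12008) = √8535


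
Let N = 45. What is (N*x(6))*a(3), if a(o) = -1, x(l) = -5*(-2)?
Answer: -450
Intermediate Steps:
x(l) = 10
(N*x(6))*a(3) = (45*10)*(-1) = 450*(-1) = -450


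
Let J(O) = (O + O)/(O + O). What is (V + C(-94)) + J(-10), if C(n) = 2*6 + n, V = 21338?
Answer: 21257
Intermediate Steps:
C(n) = 12 + n
J(O) = 1 (J(O) = (2*O)/((2*O)) = (2*O)*(1/(2*O)) = 1)
(V + C(-94)) + J(-10) = (21338 + (12 - 94)) + 1 = (21338 - 82) + 1 = 21256 + 1 = 21257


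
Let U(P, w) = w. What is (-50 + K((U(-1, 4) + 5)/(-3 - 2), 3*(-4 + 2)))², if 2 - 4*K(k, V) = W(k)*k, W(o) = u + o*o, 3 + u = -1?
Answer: 621056241/250000 ≈ 2484.2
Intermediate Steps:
u = -4 (u = -3 - 1 = -4)
W(o) = -4 + o² (W(o) = -4 + o*o = -4 + o²)
K(k, V) = ½ - k*(-4 + k²)/4 (K(k, V) = ½ - (-4 + k²)*k/4 = ½ - k*(-4 + k²)/4)
(-50 + K((U(-1, 4) + 5)/(-3 - 2), 3*(-4 + 2)))² = (-50 + (½ - (4 + 5)/(-3 - 2)*(-4 + ((4 + 5)/(-3 - 2))²)/4))² = (-50 + (½ - 9/(-5)*(-4 + (9/(-5))²)/4))² = (-50 + (½ - 9*(-⅕)*(-4 + (9*(-⅕))²)/4))² = (-50 + (½ - ¼*(-9/5)*(-4 + (-9/5)²)))² = (-50 + (½ - ¼*(-9/5)*(-4 + 81/25)))² = (-50 + (½ - ¼*(-9/5)*(-19/25)))² = (-50 + (½ - 171/500))² = (-50 + 79/500)² = (-24921/500)² = 621056241/250000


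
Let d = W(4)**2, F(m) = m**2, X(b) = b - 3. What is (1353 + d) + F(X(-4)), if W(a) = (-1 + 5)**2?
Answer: 1658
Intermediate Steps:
X(b) = -3 + b
W(a) = 16 (W(a) = 4**2 = 16)
d = 256 (d = 16**2 = 256)
(1353 + d) + F(X(-4)) = (1353 + 256) + (-3 - 4)**2 = 1609 + (-7)**2 = 1609 + 49 = 1658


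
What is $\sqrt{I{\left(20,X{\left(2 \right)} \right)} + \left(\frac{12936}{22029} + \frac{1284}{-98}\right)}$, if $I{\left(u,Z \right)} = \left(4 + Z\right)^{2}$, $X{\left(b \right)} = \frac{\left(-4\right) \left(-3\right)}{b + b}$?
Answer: $\frac{15 \sqrt{8743415}}{7343} \approx 6.0403$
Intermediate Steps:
$X{\left(b \right)} = \frac{6}{b}$ ($X{\left(b \right)} = \frac{12}{2 b} = 12 \frac{1}{2 b} = \frac{6}{b}$)
$\sqrt{I{\left(20,X{\left(2 \right)} \right)} + \left(\frac{12936}{22029} + \frac{1284}{-98}\right)} = \sqrt{\left(4 + \frac{6}{2}\right)^{2} + \left(\frac{12936}{22029} + \frac{1284}{-98}\right)} = \sqrt{\left(4 + 6 \cdot \frac{1}{2}\right)^{2} + \left(12936 \cdot \frac{1}{22029} + 1284 \left(- \frac{1}{98}\right)\right)} = \sqrt{\left(4 + 3\right)^{2} + \left(\frac{616}{1049} - \frac{642}{49}\right)} = \sqrt{7^{2} - \frac{643274}{51401}} = \sqrt{49 - \frac{643274}{51401}} = \sqrt{\frac{1875375}{51401}} = \frac{15 \sqrt{8743415}}{7343}$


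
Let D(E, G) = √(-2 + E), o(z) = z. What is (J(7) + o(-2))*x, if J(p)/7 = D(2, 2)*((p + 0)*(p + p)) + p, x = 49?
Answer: 2303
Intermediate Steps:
J(p) = 7*p (J(p) = 7*(√(-2 + 2)*((p + 0)*(p + p)) + p) = 7*(√0*(p*(2*p)) + p) = 7*(0*(2*p²) + p) = 7*(0 + p) = 7*p)
(J(7) + o(-2))*x = (7*7 - 2)*49 = (49 - 2)*49 = 47*49 = 2303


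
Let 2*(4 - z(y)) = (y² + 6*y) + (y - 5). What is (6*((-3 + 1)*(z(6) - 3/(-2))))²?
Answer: 138384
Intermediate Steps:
z(y) = 13/2 - 7*y/2 - y²/2 (z(y) = 4 - ((y² + 6*y) + (y - 5))/2 = 4 - ((y² + 6*y) + (-5 + y))/2 = 4 - (-5 + y² + 7*y)/2 = 4 + (5/2 - 7*y/2 - y²/2) = 13/2 - 7*y/2 - y²/2)
(6*((-3 + 1)*(z(6) - 3/(-2))))² = (6*((-3 + 1)*((13/2 - 7/2*6 - ½*6²) - 3/(-2))))² = (6*(-2*((13/2 - 21 - ½*36) - 3*(-½))))² = (6*(-2*((13/2 - 21 - 18) + 3/2)))² = (6*(-2*(-65/2 + 3/2)))² = (6*(-2*(-31)))² = (6*62)² = 372² = 138384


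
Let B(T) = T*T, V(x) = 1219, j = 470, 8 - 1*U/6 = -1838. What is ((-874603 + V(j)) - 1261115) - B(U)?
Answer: -124812275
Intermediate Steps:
U = 11076 (U = 48 - 6*(-1838) = 48 + 11028 = 11076)
B(T) = T²
((-874603 + V(j)) - 1261115) - B(U) = ((-874603 + 1219) - 1261115) - 1*11076² = (-873384 - 1261115) - 1*122677776 = -2134499 - 122677776 = -124812275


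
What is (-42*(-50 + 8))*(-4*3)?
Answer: -21168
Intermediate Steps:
(-42*(-50 + 8))*(-4*3) = -42*(-42)*(-12) = 1764*(-12) = -21168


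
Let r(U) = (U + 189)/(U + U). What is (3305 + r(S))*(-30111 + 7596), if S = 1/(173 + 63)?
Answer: -1153105725/2 ≈ -5.7655e+8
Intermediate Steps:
S = 1/236 ≈ 0.0042373
r(U) = (189 + U)/(2*U) (r(U) = (189 + U)/((2*U)) = (189 + U)*(1/(2*U)) = (189 + U)/(2*U))
(3305 + r(S))*(-30111 + 7596) = (3305 + (189 + 1/236)/(2*(1/236)))*(-30111 + 7596) = (3305 + (½)*236*(44605/236))*(-22515) = (3305 + 44605/2)*(-22515) = (51215/2)*(-22515) = -1153105725/2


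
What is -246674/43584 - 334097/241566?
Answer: -6179111261/877367712 ≈ -7.0428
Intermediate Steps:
-246674/43584 - 334097/241566 = -246674*1/43584 - 334097*1/241566 = -123337/21792 - 334097/241566 = -6179111261/877367712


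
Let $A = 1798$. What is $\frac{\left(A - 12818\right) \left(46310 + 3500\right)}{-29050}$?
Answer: $\frac{10978124}{581} \approx 18895.0$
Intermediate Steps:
$\frac{\left(A - 12818\right) \left(46310 + 3500\right)}{-29050} = \frac{\left(1798 - 12818\right) \left(46310 + 3500\right)}{-29050} = \left(-11020\right) 49810 \left(- \frac{1}{29050}\right) = \left(-548906200\right) \left(- \frac{1}{29050}\right) = \frac{10978124}{581}$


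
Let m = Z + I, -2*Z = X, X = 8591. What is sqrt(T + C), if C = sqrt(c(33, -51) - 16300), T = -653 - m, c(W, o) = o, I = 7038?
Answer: sqrt(-13582 + 4*I*sqrt(16351))/2 ≈ 1.097 + 58.281*I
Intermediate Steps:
Z = -8591/2 (Z = -1/2*8591 = -8591/2 ≈ -4295.5)
m = 5485/2 (m = -8591/2 + 7038 = 5485/2 ≈ 2742.5)
T = -6791/2 (T = -653 - 1*5485/2 = -653 - 5485/2 = -6791/2 ≈ -3395.5)
C = I*sqrt(16351) (C = sqrt(-51 - 16300) = sqrt(-16351) = I*sqrt(16351) ≈ 127.87*I)
sqrt(T + C) = sqrt(-6791/2 + I*sqrt(16351))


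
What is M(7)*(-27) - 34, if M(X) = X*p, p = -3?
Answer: 533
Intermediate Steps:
M(X) = -3*X (M(X) = X*(-3) = -3*X)
M(7)*(-27) - 34 = -3*7*(-27) - 34 = -21*(-27) - 34 = 567 - 34 = 533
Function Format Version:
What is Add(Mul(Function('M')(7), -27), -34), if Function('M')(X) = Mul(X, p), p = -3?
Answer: 533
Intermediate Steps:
Function('M')(X) = Mul(-3, X) (Function('M')(X) = Mul(X, -3) = Mul(-3, X))
Add(Mul(Function('M')(7), -27), -34) = Add(Mul(Mul(-3, 7), -27), -34) = Add(Mul(-21, -27), -34) = Add(567, -34) = 533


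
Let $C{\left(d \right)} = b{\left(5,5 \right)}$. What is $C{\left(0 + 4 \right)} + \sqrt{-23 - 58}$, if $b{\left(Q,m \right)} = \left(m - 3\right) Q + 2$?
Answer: $12 + 9 i \approx 12.0 + 9.0 i$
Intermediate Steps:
$b{\left(Q,m \right)} = 2 + Q \left(-3 + m\right)$ ($b{\left(Q,m \right)} = \left(-3 + m\right) Q + 2 = Q \left(-3 + m\right) + 2 = 2 + Q \left(-3 + m\right)$)
$C{\left(d \right)} = 12$ ($C{\left(d \right)} = 2 - 15 + 5 \cdot 5 = 2 - 15 + 25 = 12$)
$C{\left(0 + 4 \right)} + \sqrt{-23 - 58} = 12 + \sqrt{-23 - 58} = 12 + \sqrt{-81} = 12 + 9 i$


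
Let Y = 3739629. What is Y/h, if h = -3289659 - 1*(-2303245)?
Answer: -3739629/986414 ≈ -3.7911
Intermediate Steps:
h = -986414 (h = -3289659 + 2303245 = -986414)
Y/h = 3739629/(-986414) = 3739629*(-1/986414) = -3739629/986414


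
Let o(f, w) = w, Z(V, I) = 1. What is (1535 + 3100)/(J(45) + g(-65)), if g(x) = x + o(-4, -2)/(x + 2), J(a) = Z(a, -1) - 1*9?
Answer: -292005/4597 ≈ -63.521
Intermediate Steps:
J(a) = -8 (J(a) = 1 - 1*9 = 1 - 9 = -8)
g(x) = x - 2/(2 + x) (g(x) = x - 2/(x + 2) = x - 2/(2 + x))
(1535 + 3100)/(J(45) + g(-65)) = (1535 + 3100)/(-8 + (-2 + (-65)² + 2*(-65))/(2 - 65)) = 4635/(-8 + (-2 + 4225 - 130)/(-63)) = 4635/(-8 - 1/63*4093) = 4635/(-8 - 4093/63) = 4635/(-4597/63) = 4635*(-63/4597) = -292005/4597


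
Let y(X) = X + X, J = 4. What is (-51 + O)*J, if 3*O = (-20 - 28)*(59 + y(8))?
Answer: -5004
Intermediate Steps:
y(X) = 2*X
O = -1200 (O = ((-20 - 28)*(59 + 2*8))/3 = (-48*(59 + 16))/3 = (-48*75)/3 = (⅓)*(-3600) = -1200)
(-51 + O)*J = (-51 - 1200)*4 = -1251*4 = -5004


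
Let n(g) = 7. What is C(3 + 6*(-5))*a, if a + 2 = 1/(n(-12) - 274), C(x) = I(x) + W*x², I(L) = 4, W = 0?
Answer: -2140/267 ≈ -8.0150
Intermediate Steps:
C(x) = 4 (C(x) = 4 + 0*x² = 4 + 0 = 4)
a = -535/267 (a = -2 + 1/(7 - 274) = -2 + 1/(-267) = -2 - 1/267 = -535/267 ≈ -2.0037)
C(3 + 6*(-5))*a = 4*(-535/267) = -2140/267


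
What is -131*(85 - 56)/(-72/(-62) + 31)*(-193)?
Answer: 22729417/997 ≈ 22798.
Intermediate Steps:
-131*(85 - 56)/(-72/(-62) + 31)*(-193) = -3799/(-72*(-1/62) + 31)*(-193) = -3799/(36/31 + 31)*(-193) = -3799/997/31*(-193) = -3799*31/997*(-193) = -131*899/997*(-193) = -117769/997*(-193) = 22729417/997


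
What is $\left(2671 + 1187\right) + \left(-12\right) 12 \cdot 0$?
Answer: $3858$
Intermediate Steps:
$\left(2671 + 1187\right) + \left(-12\right) 12 \cdot 0 = 3858 - 0 = 3858 + 0 = 3858$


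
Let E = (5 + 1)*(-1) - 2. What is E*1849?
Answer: -14792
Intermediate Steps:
E = -8 (E = 6*(-1) - 2 = -6 - 2 = -8)
E*1849 = -8*1849 = -14792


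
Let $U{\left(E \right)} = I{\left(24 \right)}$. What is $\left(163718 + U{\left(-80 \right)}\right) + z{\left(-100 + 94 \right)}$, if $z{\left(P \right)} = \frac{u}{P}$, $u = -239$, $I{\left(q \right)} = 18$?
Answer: $\frac{982655}{6} \approx 1.6378 \cdot 10^{5}$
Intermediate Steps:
$U{\left(E \right)} = 18$
$z{\left(P \right)} = - \frac{239}{P}$
$\left(163718 + U{\left(-80 \right)}\right) + z{\left(-100 + 94 \right)} = \left(163718 + 18\right) - \frac{239}{-100 + 94} = 163736 - \frac{239}{-6} = 163736 - - \frac{239}{6} = 163736 + \frac{239}{6} = \frac{982655}{6}$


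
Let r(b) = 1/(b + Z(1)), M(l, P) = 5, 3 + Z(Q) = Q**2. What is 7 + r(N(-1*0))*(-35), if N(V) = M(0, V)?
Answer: -14/3 ≈ -4.6667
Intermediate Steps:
Z(Q) = -3 + Q**2
N(V) = 5
r(b) = 1/(-2 + b) (r(b) = 1/(b + (-3 + 1**2)) = 1/(b + (-3 + 1)) = 1/(b - 2) = 1/(-2 + b))
7 + r(N(-1*0))*(-35) = 7 - 35/(-2 + 5) = 7 - 35/3 = -14/3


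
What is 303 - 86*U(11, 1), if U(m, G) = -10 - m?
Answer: 2109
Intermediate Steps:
303 - 86*U(11, 1) = 303 - 86*(-10 - 1*11) = 303 - 86*(-10 - 11) = 303 - 86*(-21) = 303 + 1806 = 2109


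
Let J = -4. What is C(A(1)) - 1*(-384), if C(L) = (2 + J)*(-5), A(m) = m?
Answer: 394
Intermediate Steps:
C(L) = 10 (C(L) = (2 - 4)*(-5) = -2*(-5) = 10)
C(A(1)) - 1*(-384) = 10 - 1*(-384) = 10 + 384 = 394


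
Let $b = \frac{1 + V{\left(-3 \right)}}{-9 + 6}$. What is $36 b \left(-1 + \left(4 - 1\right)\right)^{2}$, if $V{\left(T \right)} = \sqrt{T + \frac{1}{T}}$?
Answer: $-48 - 16 i \sqrt{30} \approx -48.0 - 87.636 i$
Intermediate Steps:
$b = - \frac{1}{3} - \frac{i \sqrt{30}}{9}$ ($b = \frac{1 + \sqrt{-3 + \frac{1}{-3}}}{-9 + 6} = \frac{1 + \sqrt{-3 - \frac{1}{3}}}{-3} = \left(1 + \sqrt{- \frac{10}{3}}\right) \left(- \frac{1}{3}\right) = \left(1 + \frac{i \sqrt{30}}{3}\right) \left(- \frac{1}{3}\right) = - \frac{1}{3} - \frac{i \sqrt{30}}{9} \approx -0.33333 - 0.60858 i$)
$36 b \left(-1 + \left(4 - 1\right)\right)^{2} = 36 \left(- \frac{1}{3} - \frac{i \sqrt{30}}{9}\right) \left(-1 + \left(4 - 1\right)\right)^{2} = \left(-12 - 4 i \sqrt{30}\right) \left(-1 + 3\right)^{2} = \left(-12 - 4 i \sqrt{30}\right) 2^{2} = \left(-12 - 4 i \sqrt{30}\right) 4 = -48 - 16 i \sqrt{30}$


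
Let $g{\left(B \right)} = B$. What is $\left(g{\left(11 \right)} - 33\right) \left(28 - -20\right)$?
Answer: $-1056$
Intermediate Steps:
$\left(g{\left(11 \right)} - 33\right) \left(28 - -20\right) = \left(11 - 33\right) \left(28 - -20\right) = - 22 \left(28 + 20\right) = \left(-22\right) 48 = -1056$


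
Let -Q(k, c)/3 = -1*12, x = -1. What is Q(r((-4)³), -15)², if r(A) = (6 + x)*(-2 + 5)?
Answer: 1296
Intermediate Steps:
r(A) = 15 (r(A) = (6 - 1)*(-2 + 5) = 5*3 = 15)
Q(k, c) = 36 (Q(k, c) = -(-3)*12 = -3*(-12) = 36)
Q(r((-4)³), -15)² = 36² = 1296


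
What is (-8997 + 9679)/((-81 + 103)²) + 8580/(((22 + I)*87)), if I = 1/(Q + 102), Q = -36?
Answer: 5458967/927014 ≈ 5.8888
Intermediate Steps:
I = 1/66 (I = 1/(-36 + 102) = 1/66 ≈ 0.015152)
(-8997 + 9679)/((-81 + 103)²) + 8580/(((22 + I)*87)) = (-8997 + 9679)/((-81 + 103)²) + 8580/(((22 + 1/66)*87)) = 682/(22²) + 8580/(((1453/66)*87)) = 682/484 + 8580/(42137/22) = 682*(1/484) + 8580*(22/42137) = 31/22 + 188760/42137 = 5458967/927014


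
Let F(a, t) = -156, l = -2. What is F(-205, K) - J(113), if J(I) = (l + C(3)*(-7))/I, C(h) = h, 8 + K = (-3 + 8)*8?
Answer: -17605/113 ≈ -155.80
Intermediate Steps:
K = 32 (K = -8 + (-3 + 8)*8 = -8 + 5*8 = -8 + 40 = 32)
J(I) = -23/I (J(I) = (-2 + 3*(-7))/I = (-2 - 21)/I = -23/I)
F(-205, K) - J(113) = -156 - (-23)/113 = -156 - 1*(-23/113) = -156 + 23/113 = -17605/113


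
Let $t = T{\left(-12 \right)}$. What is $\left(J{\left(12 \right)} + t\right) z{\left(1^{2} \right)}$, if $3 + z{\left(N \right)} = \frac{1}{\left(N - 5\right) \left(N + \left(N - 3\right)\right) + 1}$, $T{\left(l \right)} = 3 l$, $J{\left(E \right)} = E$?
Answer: $\frac{336}{5} \approx 67.2$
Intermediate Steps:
$t = -36$ ($t = 3 \left(-12\right) = -36$)
$z{\left(N \right)} = -3 + \frac{1}{1 + \left(-5 + N\right) \left(-3 + 2 N\right)}$ ($z{\left(N \right)} = -3 + \frac{1}{\left(N - 5\right) \left(N + \left(N - 3\right)\right) + 1} = -3 + \frac{1}{\left(-5 + N\right) \left(N + \left(-3 + N\right)\right) + 1} = -3 + \frac{1}{\left(-5 + N\right) \left(-3 + 2 N\right) + 1} = -3 + \frac{1}{1 + \left(-5 + N\right) \left(-3 + 2 N\right)}$)
$\left(J{\left(12 \right)} + t\right) z{\left(1^{2} \right)} = \left(12 - 36\right) \frac{-47 - 6 \left(1^{2}\right)^{2} + 39 \cdot 1^{2}}{16 - 13 \cdot 1^{2} + 2 \left(1^{2}\right)^{2}} = - 24 \frac{-47 - 6 \cdot 1^{2} + 39 \cdot 1}{16 - 13 + 2 \cdot 1^{2}} = - 24 \frac{-47 - 6 + 39}{16 - 13 + 2 \cdot 1} = - 24 \frac{-47 - 6 + 39}{16 - 13 + 2} = - 24 \cdot \frac{1}{5} \left(-14\right) = \left(-24\right) \left(- \frac{14}{5}\right) = \frac{336}{5}$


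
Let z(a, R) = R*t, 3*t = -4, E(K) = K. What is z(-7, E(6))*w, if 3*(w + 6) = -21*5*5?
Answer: 1448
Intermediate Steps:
t = -4/3 (t = (⅓)*(-4) = -4/3 ≈ -1.3333)
w = -181 (w = -6 + (-21*5*5)/3 = -6 + (-7*15*5)/3 = -6 + (-105*5)/3 = -6 + (⅓)*(-525) = -6 - 175 = -181)
z(a, R) = -4*R/3 (z(a, R) = R*(-4/3) = -4*R/3)
z(-7, E(6))*w = -4/3*6*(-181) = -8*(-181) = 1448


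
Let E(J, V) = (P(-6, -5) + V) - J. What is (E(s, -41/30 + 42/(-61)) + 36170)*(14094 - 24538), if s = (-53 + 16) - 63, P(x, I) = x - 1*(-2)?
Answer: -346547685218/915 ≈ -3.7874e+8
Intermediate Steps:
P(x, I) = 2 + x (P(x, I) = x + 2 = 2 + x)
s = -100 (s = -37 - 63 = -100)
E(J, V) = -4 + V - J (E(J, V) = ((2 - 6) + V) - J = (-4 + V) - J = -4 + V - J)
(E(s, -41/30 + 42/(-61)) + 36170)*(14094 - 24538) = ((-4 + (-41/30 + 42/(-61)) - 1*(-100)) + 36170)*(14094 - 24538) = ((-4 + (-41*1/30 + 42*(-1/61)) + 100) + 36170)*(-10444) = ((-4 + (-41/30 - 42/61) + 100) + 36170)*(-10444) = ((-4 - 3761/1830 + 100) + 36170)*(-10444) = (171919/1830 + 36170)*(-10444) = (66363019/1830)*(-10444) = -346547685218/915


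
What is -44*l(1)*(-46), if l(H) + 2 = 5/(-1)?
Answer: -14168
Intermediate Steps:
l(H) = -7 (l(H) = -2 + 5/(-1) = -2 + 5*(-1) = -2 - 5 = -7)
-44*l(1)*(-46) = -44*(-7)*(-46) = 308*(-46) = -14168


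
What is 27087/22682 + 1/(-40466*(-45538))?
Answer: 24957158790139/20898522369428 ≈ 1.1942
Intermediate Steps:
27087/22682 + 1/(-40466*(-45538)) = 27087*(1/22682) - 1/40466*(-1/45538) = 27087/22682 + 1/1842740708 = 24957158790139/20898522369428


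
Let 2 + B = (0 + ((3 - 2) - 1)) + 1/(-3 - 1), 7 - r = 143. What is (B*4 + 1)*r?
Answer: 1088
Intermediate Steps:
r = -136 (r = 7 - 1*143 = 7 - 143 = -136)
B = -9/4 (B = -2 + ((0 + ((3 - 2) - 1)) + 1/(-3 - 1)) = -2 + ((0 + (1 - 1)) + 1/(-4)) = -2 + ((0 + 0) - ¼) = -2 + (0 - ¼) = -2 - ¼ = -9/4 ≈ -2.2500)
(B*4 + 1)*r = (-9/4*4 + 1)*(-136) = (-9 + 1)*(-136) = -8*(-136) = 1088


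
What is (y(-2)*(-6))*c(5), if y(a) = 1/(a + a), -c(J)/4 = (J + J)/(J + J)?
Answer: -6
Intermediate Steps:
c(J) = -4 (c(J) = -4*(J + J)/(J + J) = -4*2*J/(2*J) = -4*2*J*1/(2*J) = -4*1 = -4)
y(a) = 1/(2*a)
(y(-2)*(-6))*c(5) = (((1/2)/(-2))*(-6))*(-4) = (((1/2)*(-1/2))*(-6))*(-4) = -1/4*(-6)*(-4) = (3/2)*(-4) = -6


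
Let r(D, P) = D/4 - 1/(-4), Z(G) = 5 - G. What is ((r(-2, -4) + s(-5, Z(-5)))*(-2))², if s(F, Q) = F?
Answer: 441/4 ≈ 110.25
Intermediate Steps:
r(D, P) = ¼ + D/4 (r(D, P) = D*(¼) - 1*(-¼) = D/4 + ¼ = ¼ + D/4)
((r(-2, -4) + s(-5, Z(-5)))*(-2))² = (((¼ + (¼)*(-2)) - 5)*(-2))² = (((¼ - ½) - 5)*(-2))² = ((-¼ - 5)*(-2))² = (-21/4*(-2))² = (21/2)² = 441/4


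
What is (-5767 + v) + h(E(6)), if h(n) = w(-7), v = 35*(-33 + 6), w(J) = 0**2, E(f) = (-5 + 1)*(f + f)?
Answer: -6712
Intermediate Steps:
E(f) = -8*f
w(J) = 0
v = -945 (v = 35*(-27) = -945)
h(n) = 0
(-5767 + v) + h(E(6)) = (-5767 - 945) + 0 = -6712 + 0 = -6712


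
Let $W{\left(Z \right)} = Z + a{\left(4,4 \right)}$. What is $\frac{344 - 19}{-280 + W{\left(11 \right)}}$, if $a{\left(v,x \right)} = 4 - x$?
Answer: $- \frac{325}{269} \approx -1.2082$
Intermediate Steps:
$W{\left(Z \right)} = Z$ ($W{\left(Z \right)} = Z + \left(4 - 4\right) = Z + 0 = Z$)
$\frac{344 - 19}{-280 + W{\left(11 \right)}} = \frac{344 - 19}{-280 + 11} = \frac{325}{-269} = 325 \left(- \frac{1}{269}\right) = - \frac{325}{269}$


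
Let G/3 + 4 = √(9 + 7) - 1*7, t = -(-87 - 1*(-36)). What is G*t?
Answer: -1071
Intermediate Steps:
t = 51 (t = -(-87 + 36) = -1*(-51) = 51)
G = -21 (G = -12 + 3*(√(9 + 7) - 1*7) = -12 + 3*(√16 - 7) = -12 + 3*(4 - 7) = -12 + 3*(-3) = -12 - 9 = -21)
G*t = -21*51 = -1071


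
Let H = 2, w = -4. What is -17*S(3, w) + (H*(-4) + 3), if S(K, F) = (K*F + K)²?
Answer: -1382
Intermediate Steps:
S(K, F) = (K + F*K)² (S(K, F) = (F*K + K)² = (K + F*K)²)
-17*S(3, w) + (H*(-4) + 3) = -17*3²*(1 - 4)² + (2*(-4) + 3) = -153*(-3)² + (-8 + 3) = -153*9 - 5 = -17*81 - 5 = -1377 - 5 = -1382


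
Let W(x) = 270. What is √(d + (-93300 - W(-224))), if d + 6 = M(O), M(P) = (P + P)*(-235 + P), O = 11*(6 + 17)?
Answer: 2*I*√21117 ≈ 290.63*I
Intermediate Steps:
O = 253 (O = 11*23 = 253)
M(P) = 2*P*(-235 + P) (M(P) = (2*P)*(-235 + P) = 2*P*(-235 + P))
d = 9102 (d = -6 + 2*253*(-235 + 253) = -6 + 2*253*18 = -6 + 9108 = 9102)
√(d + (-93300 - W(-224))) = √(9102 + (-93300 - 1*270)) = √(9102 + (-93300 - 270)) = √(9102 - 93570) = √(-84468) = 2*I*√21117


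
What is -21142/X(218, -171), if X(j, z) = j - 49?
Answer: -21142/169 ≈ -125.10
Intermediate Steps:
X(j, z) = -49 + j
-21142/X(218, -171) = -21142/(-49 + 218) = -21142/169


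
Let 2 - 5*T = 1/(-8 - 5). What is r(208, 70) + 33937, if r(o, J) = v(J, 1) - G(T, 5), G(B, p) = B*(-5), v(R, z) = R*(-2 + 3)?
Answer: 442118/13 ≈ 34009.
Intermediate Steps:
v(R, z) = R (v(R, z) = R*1 = R)
T = 27/65 (T = ⅖ - 1/(5*(-8 - 5)) = ⅖ - ⅕/(-13) = ⅖ - ⅕*(-1/13) = ⅖ + 1/65 = 27/65 ≈ 0.41538)
G(B, p) = -5*B
r(o, J) = 27/13 + J (r(o, J) = J - (-5)*27/65 = J - 1*(-27/13) = J + 27/13 = 27/13 + J)
r(208, 70) + 33937 = (27/13 + 70) + 33937 = 937/13 + 33937 = 442118/13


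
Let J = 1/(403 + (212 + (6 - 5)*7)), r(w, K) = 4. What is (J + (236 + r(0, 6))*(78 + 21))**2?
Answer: 218410594395841/386884 ≈ 5.6454e+8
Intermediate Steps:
J = 1/622 (J = 1/(403 + (212 + 1*7)) = 1/(403 + (212 + 7)) = 1/(403 + 219) = 1/622 ≈ 0.0016077)
(J + (236 + r(0, 6))*(78 + 21))**2 = (1/622 + (236 + 4)*(78 + 21))**2 = (1/622 + 240*99)**2 = (1/622 + 23760)**2 = (14778721/622)**2 = 218410594395841/386884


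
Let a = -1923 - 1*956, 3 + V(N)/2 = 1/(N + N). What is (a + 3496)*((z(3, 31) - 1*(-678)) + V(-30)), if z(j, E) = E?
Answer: 13011913/30 ≈ 4.3373e+5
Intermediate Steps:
V(N) = -6 + 1/N (V(N) = -6 + 2/(N + N) = -6 + 2/((2*N)) = -6 + 2*(1/(2*N)) = -6 + 1/N)
a = -2879 (a = -1923 - 956 = -2879)
(a + 3496)*((z(3, 31) - 1*(-678)) + V(-30)) = (-2879 + 3496)*((31 - 1*(-678)) + (-6 + 1/(-30))) = 617*((31 + 678) + (-6 - 1/30)) = 617*(709 - 181/30) = 617*(21089/30) = 13011913/30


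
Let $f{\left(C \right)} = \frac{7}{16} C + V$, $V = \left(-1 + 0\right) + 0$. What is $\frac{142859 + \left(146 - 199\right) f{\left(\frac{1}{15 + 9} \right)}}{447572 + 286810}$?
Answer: $\frac{54877837}{282002688} \approx 0.1946$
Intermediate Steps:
$V = -1$ ($V = -1 + 0 = -1$)
$f{\left(C \right)} = -1 + \frac{7 C}{16}$ ($f{\left(C \right)} = \frac{7}{16} C - 1 = 7 \cdot \frac{1}{16} C - 1 = \frac{7 C}{16} - 1 = -1 + \frac{7 C}{16}$)
$\frac{142859 + \left(146 - 199\right) f{\left(\frac{1}{15 + 9} \right)}}{447572 + 286810} = \frac{142859 + \left(146 - 199\right) \left(-1 + \frac{7}{16 \left(15 + 9\right)}\right)}{447572 + 286810} = \frac{142859 - 53 \left(-1 + \frac{7}{16 \cdot 24}\right)}{734382} = \left(142859 - 53 \left(-1 + \frac{7}{16} \cdot \frac{1}{24}\right)\right) \frac{1}{734382} = \left(142859 - 53 \left(-1 + \frac{7}{384}\right)\right) \frac{1}{734382} = \left(142859 - - \frac{19981}{384}\right) \frac{1}{734382} = \left(142859 + \frac{19981}{384}\right) \frac{1}{734382} = \frac{54877837}{384} \cdot \frac{1}{734382} = \frac{54877837}{282002688}$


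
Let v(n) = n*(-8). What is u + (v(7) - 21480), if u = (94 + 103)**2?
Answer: 17273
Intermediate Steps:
v(n) = -8*n
u = 38809 (u = 197**2 = 38809)
u + (v(7) - 21480) = 38809 + (-8*7 - 21480) = 38809 + (-56 - 21480) = 38809 - 21536 = 17273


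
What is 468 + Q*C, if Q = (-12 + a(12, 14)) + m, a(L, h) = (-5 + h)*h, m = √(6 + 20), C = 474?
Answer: 54504 + 474*√26 ≈ 56921.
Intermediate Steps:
m = √26 ≈ 5.0990
a(L, h) = h*(-5 + h)
Q = 114 + √26 (Q = (-12 + 14*(-5 + 14)) + √26 = (-12 + 14*9) + √26 = (-12 + 126) + √26 = 114 + √26 ≈ 119.10)
468 + Q*C = 468 + (114 + √26)*474 = 468 + (54036 + 474*√26) = 54504 + 474*√26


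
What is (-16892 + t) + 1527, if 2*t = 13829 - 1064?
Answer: -17965/2 ≈ -8982.5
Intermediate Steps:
t = 12765/2 (t = (13829 - 1064)/2 = (1/2)*12765 = 12765/2 ≈ 6382.5)
(-16892 + t) + 1527 = (-16892 + 12765/2) + 1527 = -21019/2 + 1527 = -17965/2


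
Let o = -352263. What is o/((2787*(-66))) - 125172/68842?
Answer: 204350237/2110489194 ≈ 0.096826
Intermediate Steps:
o/((2787*(-66))) - 125172/68842 = -352263/(2787*(-66)) - 125172/68842 = -352263/(-183942) - 125172*1/68842 = -352263*(-1/183942) - 62586/34421 = 117421/61314 - 62586/34421 = 204350237/2110489194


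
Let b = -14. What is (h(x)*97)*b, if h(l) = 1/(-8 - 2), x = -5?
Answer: 679/5 ≈ 135.80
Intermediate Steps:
h(l) = -1/10 (h(l) = 1/(-10) = -1/10)
(h(x)*97)*b = -1/10*97*(-14) = -97/10*(-14) = 679/5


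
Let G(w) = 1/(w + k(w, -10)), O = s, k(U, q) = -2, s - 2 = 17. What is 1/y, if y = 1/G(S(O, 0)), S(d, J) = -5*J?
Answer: -½ ≈ -0.50000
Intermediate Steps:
s = 19 (s = 2 + 17 = 19)
O = 19
G(w) = 1/(-2 + w) (G(w) = 1/(w - 2) = 1/(-2 + w))
y = -2 (y = 1/(1/(-2 - 5*0)) = 1/(1/(-2 + 0)) = 1/(1/(-2)) = 1/(-½) = -2)
1/y = 1/(-2) = -½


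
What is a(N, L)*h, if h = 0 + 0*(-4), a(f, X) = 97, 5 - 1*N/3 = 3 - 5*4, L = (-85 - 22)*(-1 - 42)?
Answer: 0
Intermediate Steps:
L = 4601 (L = -107*(-43) = 4601)
N = 66 (N = 15 - 3*(3 - 5*4) = 15 - 3*(3 - 20) = 15 - 3*(-17) = 15 + 51 = 66)
h = 0 (h = 0 + 0 = 0)
a(N, L)*h = 97*0 = 0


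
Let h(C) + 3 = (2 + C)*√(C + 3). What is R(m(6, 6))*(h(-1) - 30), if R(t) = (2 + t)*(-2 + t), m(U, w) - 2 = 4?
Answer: -1056 + 32*√2 ≈ -1010.7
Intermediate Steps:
m(U, w) = 6 (m(U, w) = 2 + 4 = 6)
h(C) = -3 + √(3 + C)*(2 + C) (h(C) = -3 + (2 + C)*√(C + 3) = -3 + (2 + C)*√(3 + C) = -3 + √(3 + C)*(2 + C))
R(t) = (-2 + t)*(2 + t)
R(m(6, 6))*(h(-1) - 30) = (-4 + 6²)*((-3 + 2*√(3 - 1) - √(3 - 1)) - 30) = (-4 + 36)*((-3 + 2*√2 - √2) - 30) = 32*((-3 + √2) - 30) = 32*(-33 + √2) = -1056 + 32*√2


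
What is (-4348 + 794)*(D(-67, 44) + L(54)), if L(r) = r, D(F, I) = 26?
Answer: -284320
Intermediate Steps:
(-4348 + 794)*(D(-67, 44) + L(54)) = (-4348 + 794)*(26 + 54) = -3554*80 = -284320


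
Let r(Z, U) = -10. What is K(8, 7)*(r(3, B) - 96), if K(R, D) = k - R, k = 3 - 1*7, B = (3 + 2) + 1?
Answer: 1272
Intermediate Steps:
B = 6 (B = 5 + 1 = 6)
k = -4 (k = 3 - 7 = -4)
K(R, D) = -4 - R
K(8, 7)*(r(3, B) - 96) = (-4 - 1*8)*(-10 - 96) = (-4 - 8)*(-106) = -12*(-106) = 1272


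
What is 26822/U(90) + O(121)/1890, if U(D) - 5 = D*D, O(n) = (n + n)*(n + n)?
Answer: 10507096/306369 ≈ 34.296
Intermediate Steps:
O(n) = 4*n² (O(n) = (2*n)*(2*n) = 4*n²)
U(D) = 5 + D² (U(D) = 5 + D*D = 5 + D²)
26822/U(90) + O(121)/1890 = 26822/(5 + 90²) + (4*121²)/1890 = 26822/(5 + 8100) + (4*14641)*(1/1890) = 26822/8105 + 58564*(1/1890) = 26822*(1/8105) + 29282/945 = 26822/8105 + 29282/945 = 10507096/306369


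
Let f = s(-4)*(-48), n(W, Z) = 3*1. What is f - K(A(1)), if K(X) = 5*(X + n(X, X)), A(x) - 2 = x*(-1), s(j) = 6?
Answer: -308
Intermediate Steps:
n(W, Z) = 3
A(x) = 2 - x (A(x) = 2 + x*(-1) = 2 - x)
f = -288 (f = 6*(-48) = -288)
K(X) = 15 + 5*X (K(X) = 5*(X + 3) = 5*(3 + X) = 15 + 5*X)
f - K(A(1)) = -288 - (15 + 5*(2 - 1*1)) = -288 - (15 + 5*(2 - 1)) = -288 - (15 + 5*1) = -288 - (15 + 5) = -288 - 1*20 = -288 - 20 = -308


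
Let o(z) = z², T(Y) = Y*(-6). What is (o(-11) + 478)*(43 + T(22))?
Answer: -53311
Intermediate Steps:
T(Y) = -6*Y
(o(-11) + 478)*(43 + T(22)) = ((-11)² + 478)*(43 - 6*22) = (121 + 478)*(43 - 132) = 599*(-89) = -53311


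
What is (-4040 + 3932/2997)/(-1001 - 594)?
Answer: 12103948/4780215 ≈ 2.5321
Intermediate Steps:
(-4040 + 3932/2997)/(-1001 - 594) = (-4040 + 3932*(1/2997))/(-1595) = (-4040 + 3932/2997)*(-1/1595) = -12103948/2997*(-1/1595) = 12103948/4780215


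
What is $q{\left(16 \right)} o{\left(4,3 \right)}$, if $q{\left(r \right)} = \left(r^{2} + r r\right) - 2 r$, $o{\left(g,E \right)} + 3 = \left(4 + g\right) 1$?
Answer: $2400$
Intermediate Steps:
$o{\left(g,E \right)} = 1 + g$ ($o{\left(g,E \right)} = -3 + \left(4 + g\right) 1 = -3 + \left(4 + g\right) = 1 + g$)
$q{\left(r \right)} = - 2 r + 2 r^{2}$ ($q{\left(r \right)} = \left(r^{2} + r^{2}\right) - 2 r = 2 r^{2} - 2 r = - 2 r + 2 r^{2}$)
$q{\left(16 \right)} o{\left(4,3 \right)} = 2 \cdot 16 \left(-1 + 16\right) \left(1 + 4\right) = 2 \cdot 16 \cdot 15 \cdot 5 = 480 \cdot 5 = 2400$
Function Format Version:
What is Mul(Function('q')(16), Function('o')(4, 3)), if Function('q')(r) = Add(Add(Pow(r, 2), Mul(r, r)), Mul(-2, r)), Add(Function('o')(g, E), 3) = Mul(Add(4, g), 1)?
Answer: 2400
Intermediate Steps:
Function('o')(g, E) = Add(1, g) (Function('o')(g, E) = Add(-3, Mul(Add(4, g), 1)) = Add(-3, Add(4, g)) = Add(1, g))
Function('q')(r) = Add(Mul(-2, r), Mul(2, Pow(r, 2))) (Function('q')(r) = Add(Add(Pow(r, 2), Pow(r, 2)), Mul(-2, r)) = Add(Mul(2, Pow(r, 2)), Mul(-2, r)) = Add(Mul(-2, r), Mul(2, Pow(r, 2))))
Mul(Function('q')(16), Function('o')(4, 3)) = Mul(Mul(2, 16, Add(-1, 16)), Add(1, 4)) = Mul(Mul(2, 16, 15), 5) = Mul(480, 5) = 2400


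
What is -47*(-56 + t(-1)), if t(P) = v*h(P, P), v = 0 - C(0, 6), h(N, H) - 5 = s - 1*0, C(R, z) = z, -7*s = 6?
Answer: 26602/7 ≈ 3800.3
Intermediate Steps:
s = -6/7 (s = -⅐*6 = -6/7 ≈ -0.85714)
h(N, H) = 29/7 (h(N, H) = 5 + (-6/7 - 1*0) = 5 + (-6/7 + 0) = 5 - 6/7 = 29/7)
v = -6 (v = 0 - 1*6 = 0 - 6 = -6)
t(P) = -174/7 (t(P) = -6*29/7 = -174/7)
-47*(-56 + t(-1)) = -47*(-56 - 174/7) = -47*(-566/7) = 26602/7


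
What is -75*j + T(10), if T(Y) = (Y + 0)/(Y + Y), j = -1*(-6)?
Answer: -899/2 ≈ -449.50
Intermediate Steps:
j = 6
T(Y) = ½ (T(Y) = Y/((2*Y)) = Y*(1/(2*Y)) = ½)
-75*j + T(10) = -75*6 + ½ = -450 + ½ = -899/2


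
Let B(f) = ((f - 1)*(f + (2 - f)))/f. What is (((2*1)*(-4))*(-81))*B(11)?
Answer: 12960/11 ≈ 1178.2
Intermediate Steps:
B(f) = (-2 + 2*f)/f (B(f) = ((-1 + f)*2)/f = (-2 + 2*f)/f)
(((2*1)*(-4))*(-81))*B(11) = (((2*1)*(-4))*(-81))*(2 - 2/11) = ((2*(-4))*(-81))*(2 - 2*1/11) = (-8*(-81))*(2 - 2/11) = 648*(20/11) = 12960/11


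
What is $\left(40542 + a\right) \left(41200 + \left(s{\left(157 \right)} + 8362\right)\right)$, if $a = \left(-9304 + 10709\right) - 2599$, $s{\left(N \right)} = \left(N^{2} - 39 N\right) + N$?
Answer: $2685304260$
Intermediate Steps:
$s{\left(N \right)} = N^{2} - 38 N$
$a = -1194$ ($a = 1405 - 2599 = -1194$)
$\left(40542 + a\right) \left(41200 + \left(s{\left(157 \right)} + 8362\right)\right) = \left(40542 - 1194\right) \left(41200 + \left(157 \left(-38 + 157\right) + 8362\right)\right) = 39348 \left(41200 + \left(157 \cdot 119 + 8362\right)\right) = 39348 \left(41200 + \left(18683 + 8362\right)\right) = 39348 \left(41200 + 27045\right) = 39348 \cdot 68245 = 2685304260$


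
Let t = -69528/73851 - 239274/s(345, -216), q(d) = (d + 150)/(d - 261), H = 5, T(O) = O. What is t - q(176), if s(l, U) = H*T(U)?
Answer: 1878545487/8369780 ≈ 224.44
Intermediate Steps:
s(l, U) = 5*U
q(d) = (150 + d)/(-261 + d)
t = 108614407/492340 (t = -69528/73851 - 239274/(5*(-216)) = -69528*1/73851 - 239274/(-1080) = -23176/24617 - 239274*(-1/1080) = -23176/24617 + 4431/20 = 108614407/492340 ≈ 220.61)
t - q(176) = 108614407/492340 - (150 + 176)/(-261 + 176) = 108614407/492340 - 326/(-85) = 108614407/492340 - (-1)*326/85 = 108614407/492340 - 1*(-326/85) = 108614407/492340 + 326/85 = 1878545487/8369780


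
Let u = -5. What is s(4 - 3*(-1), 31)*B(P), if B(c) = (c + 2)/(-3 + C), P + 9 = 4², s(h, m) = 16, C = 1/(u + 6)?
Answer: -72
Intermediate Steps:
C = 1 (C = 1/(-5 + 6) = 1/1 = 1)
P = 7 (P = -9 + 4² = -9 + 16 = 7)
B(c) = -1 - c/2 (B(c) = (c + 2)/(-3 + 1) = (2 + c)/(-2) = (2 + c)*(-½) = -1 - c/2)
s(4 - 3*(-1), 31)*B(P) = 16*(-1 - ½*7) = 16*(-1 - 7/2) = 16*(-9/2) = -72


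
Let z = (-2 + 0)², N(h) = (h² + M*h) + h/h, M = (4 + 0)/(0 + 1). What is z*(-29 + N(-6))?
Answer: -64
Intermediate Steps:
M = 4 (M = 4/1 = 4*1 = 4)
N(h) = 1 + h² + 4*h (N(h) = (h² + 4*h) + h/h = (h² + 4*h) + 1 = 1 + h² + 4*h)
z = 4 (z = (-2)² = 4)
z*(-29 + N(-6)) = 4*(-29 + (1 + (-6)² + 4*(-6))) = 4*(-29 + (1 + 36 - 24)) = 4*(-29 + 13) = 4*(-16) = -64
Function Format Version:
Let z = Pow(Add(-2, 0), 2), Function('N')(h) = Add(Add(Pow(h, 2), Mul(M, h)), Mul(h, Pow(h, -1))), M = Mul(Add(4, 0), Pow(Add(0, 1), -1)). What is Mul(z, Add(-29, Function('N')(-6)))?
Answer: -64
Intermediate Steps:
M = 4 (M = Mul(4, Pow(1, -1)) = Mul(4, 1) = 4)
Function('N')(h) = Add(1, Pow(h, 2), Mul(4, h)) (Function('N')(h) = Add(Add(Pow(h, 2), Mul(4, h)), Mul(h, Pow(h, -1))) = Add(Add(Pow(h, 2), Mul(4, h)), 1) = Add(1, Pow(h, 2), Mul(4, h)))
z = 4 (z = Pow(-2, 2) = 4)
Mul(z, Add(-29, Function('N')(-6))) = Mul(4, Add(-29, Add(1, Pow(-6, 2), Mul(4, -6)))) = Mul(4, Add(-29, Add(1, 36, -24))) = Mul(4, Add(-29, 13)) = Mul(4, -16) = -64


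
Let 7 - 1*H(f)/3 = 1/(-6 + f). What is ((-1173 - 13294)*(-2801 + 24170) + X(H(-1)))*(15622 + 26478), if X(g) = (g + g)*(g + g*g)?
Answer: -4463853771216900/343 ≈ -1.3014e+13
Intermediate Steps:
H(f) = 21 - 3/(-6 + f)
X(g) = 2*g*(g + g**2) (X(g) = (2*g)*(g + g**2) = 2*g*(g + g**2))
((-1173 - 13294)*(-2801 + 24170) + X(H(-1)))*(15622 + 26478) = ((-1173 - 13294)*(-2801 + 24170) + 2*(3*(-43 + 7*(-1))/(-6 - 1))**2*(1 + 3*(-43 + 7*(-1))/(-6 - 1)))*(15622 + 26478) = (-14467*21369 + 2*(3*(-43 - 7)/(-7))**2*(1 + 3*(-43 - 7)/(-7)))*42100 = (-309145323 + 2*(3*(-1/7)*(-50))**2*(1 + 3*(-1/7)*(-50)))*42100 = (-309145323 + 2*(150/7)**2*(1 + 150/7))*42100 = (-309145323 + 2*(22500/49)*(157/7))*42100 = (-309145323 + 7065000/343)*42100 = -106029780789/343*42100 = -4463853771216900/343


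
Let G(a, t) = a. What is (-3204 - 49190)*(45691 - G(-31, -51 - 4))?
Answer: -2395558468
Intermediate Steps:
(-3204 - 49190)*(45691 - G(-31, -51 - 4)) = (-3204 - 49190)*(45691 - 1*(-31)) = -52394*(45691 + 31) = -52394*45722 = -2395558468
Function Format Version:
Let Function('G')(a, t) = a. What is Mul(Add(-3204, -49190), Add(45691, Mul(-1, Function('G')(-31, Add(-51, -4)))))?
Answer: -2395558468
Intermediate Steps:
Mul(Add(-3204, -49190), Add(45691, Mul(-1, Function('G')(-31, Add(-51, -4))))) = Mul(Add(-3204, -49190), Add(45691, Mul(-1, -31))) = Mul(-52394, Add(45691, 31)) = Mul(-52394, 45722) = -2395558468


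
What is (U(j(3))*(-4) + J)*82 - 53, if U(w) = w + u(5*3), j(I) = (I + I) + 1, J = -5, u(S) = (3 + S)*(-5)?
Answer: 26761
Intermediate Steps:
u(S) = -15 - 5*S
j(I) = 1 + 2*I (j(I) = 2*I + 1 = 1 + 2*I)
U(w) = -90 + w (U(w) = w + (-15 - 25*3) = w + (-15 - 5*15) = w + (-15 - 75) = w - 90 = -90 + w)
(U(j(3))*(-4) + J)*82 - 53 = ((-90 + (1 + 2*3))*(-4) - 5)*82 - 53 = ((-90 + (1 + 6))*(-4) - 5)*82 - 53 = ((-90 + 7)*(-4) - 5)*82 - 53 = (-83*(-4) - 5)*82 - 53 = (332 - 5)*82 - 53 = 327*82 - 53 = 26814 - 53 = 26761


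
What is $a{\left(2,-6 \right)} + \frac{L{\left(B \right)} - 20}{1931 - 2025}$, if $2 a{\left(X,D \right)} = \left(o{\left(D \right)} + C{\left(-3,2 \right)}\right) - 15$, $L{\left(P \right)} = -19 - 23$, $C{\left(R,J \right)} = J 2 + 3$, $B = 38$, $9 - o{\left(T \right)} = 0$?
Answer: $\frac{109}{94} \approx 1.1596$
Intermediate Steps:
$o{\left(T \right)} = 9$ ($o{\left(T \right)} = 9 - 0 = 9 + 0 = 9$)
$C{\left(R,J \right)} = 3 + 2 J$ ($C{\left(R,J \right)} = 2 J + 3 = 3 + 2 J$)
$L{\left(P \right)} = -42$ ($L{\left(P \right)} = -19 - 23 = -42$)
$a{\left(X,D \right)} = \frac{1}{2}$ ($a{\left(X,D \right)} = \frac{\left(9 + \left(3 + 2 \cdot 2\right)\right) - 15}{2} = \frac{\left(9 + \left(3 + 4\right)\right) - 15}{2} = \frac{\left(9 + 7\right) - 15}{2} = \frac{16 - 15}{2} = \frac{1}{2} \cdot 1 = \frac{1}{2}$)
$a{\left(2,-6 \right)} + \frac{L{\left(B \right)} - 20}{1931 - 2025} = \frac{1}{2} + \frac{-42 - 20}{1931 - 2025} = \frac{1}{2} - \frac{62}{-94} = \frac{1}{2} - - \frac{31}{47} = \frac{1}{2} + \frac{31}{47} = \frac{109}{94}$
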